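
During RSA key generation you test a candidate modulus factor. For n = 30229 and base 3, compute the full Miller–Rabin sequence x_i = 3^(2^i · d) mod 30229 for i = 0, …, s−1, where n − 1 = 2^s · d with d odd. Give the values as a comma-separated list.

n − 1 = 30228 = 2^2 · 7557, so s = 2 and d = 7557.
x_0 = 3^7557 mod 30229 = 5598.
x_1 = 5598^2 mod 30229 = 20360.

5598, 20360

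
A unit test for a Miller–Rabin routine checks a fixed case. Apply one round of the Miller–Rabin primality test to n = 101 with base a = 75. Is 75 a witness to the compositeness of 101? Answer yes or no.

n − 1 = 100 = 2^2 · 25, so s = 2 and d = 25.
x_0 = 75^25 mod 101 = 10.
x_0 is neither 1 nor 100, so continue squaring.
x_1 = 10^2 mod 101 = 100.
x_1 ≡ −1, so 75 is not a witness.

no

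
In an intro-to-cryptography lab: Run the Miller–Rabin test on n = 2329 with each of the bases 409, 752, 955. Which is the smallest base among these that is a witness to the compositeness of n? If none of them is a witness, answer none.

n − 1 = 2328 = 2^3 · 291, so s = 3 and d = 291.
Base 409: x_0 = 409^291 mod 2329 = 970. x_0 is neither 1 nor 2328, so continue squaring. x_1 = 970^2 mod 2329 = 2313. x_2 = 2313^2 mod 2329 = 256. Reached i = s−1 = 2 without hitting −1: 409 is a Miller–Rabin witness and 2329 is composite.
Base 752: x_0 = 752^291 mod 2329 = 353. x_0 is neither 1 nor 2328, so continue squaring. x_1 = 353^2 mod 2329 = 1172. x_2 = 1172^2 mod 2329 = 1803. Reached i = s−1 = 2 without hitting −1: 752 is a Miller–Rabin witness and 2329 is composite.
Base 955: x_0 = 955^291 mod 2329 = 1523. x_0 is neither 1 nor 2328, so continue squaring. x_1 = 1523^2 mod 2329 = 2174. x_2 = 2174^2 mod 2329 = 735. Reached i = s−1 = 2 without hitting −1: 955 is a Miller–Rabin witness and 2329 is composite.
The smallest witness among the given bases is 409.

409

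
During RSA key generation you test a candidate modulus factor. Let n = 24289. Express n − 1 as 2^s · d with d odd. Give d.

759

Halving: 24288 → 12144 → 6072 → 3036 → 1518 → 759; 759 is odd.
So 24288 = 2^5 · 759.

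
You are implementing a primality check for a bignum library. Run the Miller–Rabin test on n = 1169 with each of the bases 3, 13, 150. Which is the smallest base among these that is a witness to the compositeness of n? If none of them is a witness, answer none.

n − 1 = 1168 = 2^4 · 73, so s = 4 and d = 73.
Base 3: x_0 = 3^73 mod 1169 = 1123. x_0 is neither 1 nor 1168, so continue squaring. x_1 = 1123^2 mod 1169 = 947. x_2 = 947^2 mod 1169 = 186. x_3 = 186^2 mod 1169 = 695. Reached i = s−1 = 3 without hitting −1: 3 is a Miller–Rabin witness and 1169 is composite.
Base 13: x_0 = 13^73 mod 1169 = 454. x_0 is neither 1 nor 1168, so continue squaring. x_1 = 454^2 mod 1169 = 372. x_2 = 372^2 mod 1169 = 442. x_3 = 442^2 mod 1169 = 141. Reached i = s−1 = 3 without hitting −1: 13 is a Miller–Rabin witness and 1169 is composite.
Base 150: x_0 = 150^73 mod 1169 = 507. x_0 is neither 1 nor 1168, so continue squaring. x_1 = 507^2 mod 1169 = 1038. x_2 = 1038^2 mod 1169 = 795. x_3 = 795^2 mod 1169 = 765. Reached i = s−1 = 3 without hitting −1: 150 is a Miller–Rabin witness and 1169 is composite.
The smallest witness among the given bases is 3.

3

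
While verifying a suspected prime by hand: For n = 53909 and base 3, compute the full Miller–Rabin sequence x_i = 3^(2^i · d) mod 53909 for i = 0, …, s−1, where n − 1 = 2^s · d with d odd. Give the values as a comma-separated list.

37992, 32498

n − 1 = 53908 = 2^2 · 13477, so s = 2 and d = 13477.
x_0 = 3^13477 mod 53909 = 37992.
x_1 = 37992^2 mod 53909 = 32498.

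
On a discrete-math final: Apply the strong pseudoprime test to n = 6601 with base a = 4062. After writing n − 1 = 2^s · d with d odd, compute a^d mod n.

n − 1 = 6600 = 2^3 · 825, so s = 3 and d = 825.
Repeated squaring mod 6601: 4062^1 ≡ 4062, 4062^2 ≡ 3945, 4062^4 ≡ 4468, 4062^8 ≡ 1600, 4062^16 ≡ 5413, 4062^32 ≡ 5331, 4062^64 ≡ 2256, 4062^128 ≡ 165, 4062^256 ≡ 821, 4062^512 ≡ 739.
825 = 512 + 256 + 32 + 16 + 8 + 1, so 4062^825 ≡ 739·821·5331·5413·1600·4062 ≡ 3242 (mod 6601).

3242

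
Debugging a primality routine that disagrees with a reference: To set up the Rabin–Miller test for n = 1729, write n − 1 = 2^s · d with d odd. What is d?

Halving: 1728 → 864 → 432 → 216 → 108 → 54 → 27; 27 is odd.
So 1728 = 2^6 · 27.

27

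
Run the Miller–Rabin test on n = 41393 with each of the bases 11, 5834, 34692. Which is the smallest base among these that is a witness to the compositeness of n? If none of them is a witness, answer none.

n − 1 = 41392 = 2^4 · 2587, so s = 4 and d = 2587.
Base 11: x_0 = 11^2587 mod 41393 = 11924. x_0 is neither 1 nor 41392, so continue squaring. x_1 = 11924^2 mod 41393 = 38214. x_2 = 38214^2 mod 41393 = 6149. x_3 = 6149^2 mod 41393 = 18392. Reached i = s−1 = 3 without hitting −1: 11 is a Miller–Rabin witness and 41393 is composite.
Base 5834: x_0 = 5834^2587 mod 41393 = 25492. x_0 is neither 1 nor 41392, so continue squaring. x_1 = 25492^2 mod 41393 = 13357. x_2 = 13357^2 mod 41393 = 5619. x_3 = 5619^2 mod 41393 = 31695. Reached i = s−1 = 3 without hitting −1: 5834 is a Miller–Rabin witness and 41393 is composite.
Base 34692: x_0 = 34692^2587 mod 41393 = 17142. x_0 is neither 1 nor 41392, so continue squaring. x_1 = 17142^2 mod 41393 = 40650. x_2 = 40650^2 mod 41393 = 13940. x_3 = 13940^2 mod 41393 = 24858. Reached i = s−1 = 3 without hitting −1: 34692 is a Miller–Rabin witness and 41393 is composite.
The smallest witness among the given bases is 11.

11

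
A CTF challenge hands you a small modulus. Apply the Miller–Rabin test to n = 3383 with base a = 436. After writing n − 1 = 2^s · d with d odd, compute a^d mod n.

998

n − 1 = 3382 = 2^1 · 1691, so s = 1 and d = 1691.
Repeated squaring mod 3383: 436^1 ≡ 436, 436^2 ≡ 648, 436^4 ≡ 412, 436^8 ≡ 594, 436^16 ≡ 1004, 436^32 ≡ 3265, 436^64 ≡ 392, 436^128 ≡ 1429, 436^256 ≡ 2092, 436^512 ≡ 2245, 436^1024 ≡ 2738.
1691 = 1024 + 512 + 128 + 16 + 8 + 2 + 1, so 436^1691 ≡ 2738·2245·1429·1004·594·648·436 ≡ 998 (mod 3383).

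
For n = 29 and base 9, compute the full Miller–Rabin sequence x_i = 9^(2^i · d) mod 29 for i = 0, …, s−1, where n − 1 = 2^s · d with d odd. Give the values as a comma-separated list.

28, 1

n − 1 = 28 = 2^2 · 7, so s = 2 and d = 7.
x_0 = 9^7 mod 29 = 28.
x_1 = 28^2 mod 29 = 1.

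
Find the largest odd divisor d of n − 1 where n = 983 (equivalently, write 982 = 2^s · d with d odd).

491

Halving: 982 → 491; 491 is odd.
So 982 = 2^1 · 491.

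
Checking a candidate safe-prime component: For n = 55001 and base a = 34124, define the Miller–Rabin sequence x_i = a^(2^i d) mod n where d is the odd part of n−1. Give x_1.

n − 1 = 55000 = 2^3 · 6875, so s = 3 and d = 6875.
x_0 = 34124^6875 mod 55001 = 55000.
x_1 = 55000^2 mod 55001 = 1.

1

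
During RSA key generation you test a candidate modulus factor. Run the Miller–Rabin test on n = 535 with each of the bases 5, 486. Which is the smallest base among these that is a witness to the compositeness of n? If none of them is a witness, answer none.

n − 1 = 534 = 2^1 · 267, so s = 1 and d = 267.
Base 5: x_0 = 5^267 mod 535 = 510. x_0 ∉ {1, 534} and s = 1, so 5 is a Miller–Rabin witness and 535 is composite.
Base 486: x_0 = 486^267 mod 535 = 381. x_0 ∉ {1, 534} and s = 1, so 486 is a Miller–Rabin witness and 535 is composite.
The smallest witness among the given bases is 5.

5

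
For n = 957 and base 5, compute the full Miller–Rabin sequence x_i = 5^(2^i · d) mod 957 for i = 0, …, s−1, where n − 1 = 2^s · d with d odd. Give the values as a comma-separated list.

614, 895

n − 1 = 956 = 2^2 · 239, so s = 2 and d = 239.
x_0 = 5^239 mod 957 = 614.
x_1 = 614^2 mod 957 = 895.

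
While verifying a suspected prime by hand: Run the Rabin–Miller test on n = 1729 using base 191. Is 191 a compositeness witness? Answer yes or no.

n − 1 = 1728 = 2^6 · 27, so s = 6 and d = 27.
x_0 = 191^27 mod 1729 = 1.
x_0 = 1, so 191 is not a witness.

no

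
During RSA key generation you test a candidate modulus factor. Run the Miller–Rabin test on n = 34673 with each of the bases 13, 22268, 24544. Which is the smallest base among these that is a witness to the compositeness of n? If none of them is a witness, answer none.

n − 1 = 34672 = 2^4 · 2167, so s = 4 and d = 2167.
Base 13: x_0 = 13^2167 mod 34673 = 287. x_0 is neither 1 nor 34672, so continue squaring. x_1 = 287^2 mod 34673 = 13023. x_2 = 13023^2 mod 34673 = 12886. x_3 = 12886^2 mod 34673 = 34672. x_3 ≡ −1, so 13 is not a witness.
Base 22268: x_0 = 22268^2167 mod 34673 = 11729. x_0 is neither 1 nor 34672, so continue squaring. x_1 = 11729^2 mod 34673 = 21650. x_2 = 21650^2 mod 34673 = 12886. x_3 = 12886^2 mod 34673 = 34672. x_3 ≡ −1, so 22268 is not a witness.
Base 24544: x_0 = 24544^2167 mod 34673 = 13023. x_0 is neither 1 nor 34672, so continue squaring. x_1 = 13023^2 mod 34673 = 12886. x_2 = 12886^2 mod 34673 = 34672. x_2 ≡ −1, so 24544 is not a witness.
No listed base is a witness for 34673.

none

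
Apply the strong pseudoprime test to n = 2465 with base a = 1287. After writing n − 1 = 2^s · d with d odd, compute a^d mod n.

1612

n − 1 = 2464 = 2^5 · 77, so s = 5 and d = 77.
1287^77 mod 2465 = 1612.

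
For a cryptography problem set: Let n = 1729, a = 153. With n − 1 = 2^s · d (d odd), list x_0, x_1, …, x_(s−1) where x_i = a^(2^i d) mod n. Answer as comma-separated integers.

n − 1 = 1728 = 2^6 · 27, so s = 6 and d = 27.
x_0 = 153^27 mod 1729 = 818.
x_1 = 818^2 mod 1729 = 1.
x_2 = 1^2 mod 1729 = 1.
x_3 = 1^2 mod 1729 = 1.
x_4 = 1^2 mod 1729 = 1.
x_5 = 1^2 mod 1729 = 1.

818, 1, 1, 1, 1, 1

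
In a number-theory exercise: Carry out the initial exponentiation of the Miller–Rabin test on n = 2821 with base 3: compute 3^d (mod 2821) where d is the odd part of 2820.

1301

n − 1 = 2820 = 2^2 · 705, so s = 2 and d = 705.
3^705 mod 2821 = 1301.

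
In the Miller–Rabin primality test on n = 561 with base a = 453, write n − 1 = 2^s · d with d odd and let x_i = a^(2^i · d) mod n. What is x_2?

540

n − 1 = 560 = 2^4 · 35, so s = 4 and d = 35.
x_0 = 453^35 mod 561 = 549.
x_1 = 549^2 mod 561 = 144.
x_2 = 144^2 mod 561 = 540.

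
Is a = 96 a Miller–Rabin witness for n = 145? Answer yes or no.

n − 1 = 144 = 2^4 · 9, so s = 4 and d = 9.
Repeated squaring mod 145: 96^1 ≡ 96, 96^2 ≡ 81, 96^4 ≡ 36, 96^8 ≡ 136.
9 = 8 + 1, so 96^9 ≡ 136·96 ≡ 6 (mod 145).
x_0 = 96^9 mod 145 = 6.
x_0 is neither 1 nor 144, so continue squaring.
x_1 = 6^2 mod 145 = 36.
x_2 = 36^2 mod 145 = 136.
x_3 = 136^2 mod 145 = 81.
Reached i = s−1 = 3 without hitting −1: 96 is a Miller–Rabin witness and 145 is composite.

yes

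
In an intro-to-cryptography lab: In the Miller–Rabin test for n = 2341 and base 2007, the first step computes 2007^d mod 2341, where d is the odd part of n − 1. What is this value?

2188

n − 1 = 2340 = 2^2 · 585, so s = 2 and d = 585.
Repeated squaring mod 2341: 2007^1 ≡ 2007, 2007^2 ≡ 1529, 2007^4 ≡ 1523, 2007^8 ≡ 1939, 2007^16 ≡ 75, 2007^32 ≡ 943, 2007^64 ≡ 2010, 2007^128 ≡ 1875, 2007^256 ≡ 1784, 2007^512 ≡ 1237.
585 = 512 + 64 + 8 + 1, so 2007^585 ≡ 1237·2010·1939·2007 ≡ 2188 (mod 2341).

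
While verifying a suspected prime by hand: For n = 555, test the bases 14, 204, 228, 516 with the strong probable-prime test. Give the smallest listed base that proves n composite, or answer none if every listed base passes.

n − 1 = 554 = 2^1 · 277, so s = 1 and d = 277.
Base 14: x_0 = 14^277 mod 555 = 14. x_0 ∉ {1, 554} and s = 1, so 14 is a Miller–Rabin witness and 555 is composite.
Base 204: x_0 = 204^277 mod 555 = 309. x_0 ∉ {1, 554} and s = 1, so 204 is a Miller–Rabin witness and 555 is composite.
Base 228: x_0 = 228^277 mod 555 = 228. x_0 ∉ {1, 554} and s = 1, so 228 is a Miller–Rabin witness and 555 is composite.
Base 516: x_0 = 516^277 mod 555 = 276. x_0 ∉ {1, 554} and s = 1, so 516 is a Miller–Rabin witness and 555 is composite.
The smallest witness among the given bases is 14.

14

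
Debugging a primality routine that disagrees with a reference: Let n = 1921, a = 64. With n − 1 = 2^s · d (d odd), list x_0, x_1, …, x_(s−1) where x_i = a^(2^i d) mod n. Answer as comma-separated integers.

1194, 254, 1123, 953, 1497, 1123, 953

n − 1 = 1920 = 2^7 · 15, so s = 7 and d = 15.
x_0 = 64^15 mod 1921 = 1194.
x_1 = 1194^2 mod 1921 = 254.
x_2 = 254^2 mod 1921 = 1123.
x_3 = 1123^2 mod 1921 = 953.
x_4 = 953^2 mod 1921 = 1497.
x_5 = 1497^2 mod 1921 = 1123.
x_6 = 1123^2 mod 1921 = 953.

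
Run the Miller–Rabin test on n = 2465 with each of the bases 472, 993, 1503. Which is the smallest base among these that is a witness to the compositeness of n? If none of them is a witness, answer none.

n − 1 = 2464 = 2^5 · 77, so s = 5 and d = 77.
Base 472: x_0 = 472^77 mod 2465 = 302. x_0 is neither 1 nor 2464, so continue squaring. x_1 = 302^2 mod 2465 = 2464. x_1 ≡ −1, so 472 is not a witness.
Base 993: x_0 = 993^77 mod 2465 = 958. x_0 is neither 1 nor 2464, so continue squaring. x_1 = 958^2 mod 2465 = 784. x_2 = 784^2 mod 2465 = 871. x_3 = 871^2 mod 2465 = 1886. x_4 = 1886^2 mod 2465 = 1. x_4 = 1 but x_3 ≠ ±1, a nontrivial square root of 1 — 993 is a witness and 2465 is composite.
Base 1503: x_0 = 1503^77 mod 2465 = 958. x_0 is neither 1 nor 2464, so continue squaring. x_1 = 958^2 mod 2465 = 784. x_2 = 784^2 mod 2465 = 871. x_3 = 871^2 mod 2465 = 1886. x_4 = 1886^2 mod 2465 = 1. x_4 = 1 but x_3 ≠ ±1, a nontrivial square root of 1 — 1503 is a witness and 2465 is composite.
The smallest witness among the given bases is 993.

993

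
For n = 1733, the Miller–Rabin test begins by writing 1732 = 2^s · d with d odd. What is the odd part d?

Halving: 1732 → 866 → 433; 433 is odd.
So 1732 = 2^2 · 433.

433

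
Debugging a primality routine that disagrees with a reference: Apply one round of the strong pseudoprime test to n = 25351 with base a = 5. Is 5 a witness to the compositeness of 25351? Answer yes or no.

no

n − 1 = 25350 = 2^1 · 12675, so s = 1 and d = 12675.
Repeated squaring mod 25351: 5^1 ≡ 5, 5^2 ≡ 25, 5^4 ≡ 625, 5^8 ≡ 10360, 5^16 ≡ 18817, 5^32 ≡ 2072, 5^64 ≡ 8865, 5^128 ≡ 125, 5^256 ≡ 15625, 5^512 ≡ 10495, 5^1024 ≡ 20281, 5^2048 ≡ 24337, 5^4096 ≡ 14156, 5^8192 ≡ 18032.
12675 = 8192 + 4096 + 256 + 128 + 2 + 1, so 5^12675 ≡ 18032·14156·15625·125·25·5 ≡ 1 (mod 25351).
x_0 = 5^12675 mod 25351 = 1.
x_0 = 1, so 5 is not a witness.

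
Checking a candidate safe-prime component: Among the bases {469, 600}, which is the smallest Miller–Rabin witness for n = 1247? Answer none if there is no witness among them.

n − 1 = 1246 = 2^1 · 623, so s = 1 and d = 623.
Base 469: x_0 = 469^623 mod 1247 = 1246. x_0 = 1246 ≡ −1, so 469 is not a witness.
Base 600: x_0 = 600^623 mod 1247 = 1. x_0 = 1, so 600 is not a witness.
No listed base is a witness for 1247.

none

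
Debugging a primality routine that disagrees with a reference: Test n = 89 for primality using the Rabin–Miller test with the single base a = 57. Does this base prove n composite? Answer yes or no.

no

n − 1 = 88 = 2^3 · 11, so s = 3 and d = 11.
x_0 = 57^11 mod 89 = 88.
x_0 = 88 ≡ −1, so 57 is not a witness.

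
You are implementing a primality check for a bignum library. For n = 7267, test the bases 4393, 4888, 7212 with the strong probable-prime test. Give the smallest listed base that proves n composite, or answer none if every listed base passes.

n − 1 = 7266 = 2^1 · 3633, so s = 1 and d = 3633.
Base 4393: x_0 = 4393^3633 mod 7267 = 7266. x_0 = 7266 ≡ −1, so 4393 is not a witness.
Base 4888: x_0 = 4888^3633 mod 7267 = 4901. x_0 ∉ {1, 7266} and s = 1, so 4888 is a Miller–Rabin witness and 7267 is composite.
Base 7212: x_0 = 7212^3633 mod 7267 = 3054. x_0 ∉ {1, 7266} and s = 1, so 7212 is a Miller–Rabin witness and 7267 is composite.
The smallest witness among the given bases is 4888.

4888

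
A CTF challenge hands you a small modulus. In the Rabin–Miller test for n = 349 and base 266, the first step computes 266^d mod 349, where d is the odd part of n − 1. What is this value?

1

n − 1 = 348 = 2^2 · 87, so s = 2 and d = 87.
By repeated squaring, 266^87 ≡ 1 (mod 349).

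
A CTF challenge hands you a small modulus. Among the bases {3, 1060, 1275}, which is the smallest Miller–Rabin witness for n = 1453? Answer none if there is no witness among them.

none

n − 1 = 1452 = 2^2 · 363, so s = 2 and d = 363.
Base 3: x_0 = 3^363 mod 1453 = 1. x_0 = 1, so 3 is not a witness.
Base 1060: x_0 = 1060^363 mod 1453 = 1452. x_0 = 1452 ≡ −1, so 1060 is not a witness.
Base 1275: x_0 = 1275^363 mod 1453 = 1. x_0 = 1, so 1275 is not a witness.
No listed base is a witness for 1453.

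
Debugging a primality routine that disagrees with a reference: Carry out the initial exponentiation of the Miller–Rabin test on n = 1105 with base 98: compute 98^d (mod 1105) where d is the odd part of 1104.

268

n − 1 = 1104 = 2^4 · 69, so s = 4 and d = 69.
98^69 mod 1105 = 268.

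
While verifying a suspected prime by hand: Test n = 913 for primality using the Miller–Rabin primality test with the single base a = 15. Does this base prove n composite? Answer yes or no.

yes

n − 1 = 912 = 2^4 · 57, so s = 4 and d = 57.
x_0 = 15^57 mod 913 = 786.
x_0 is neither 1 nor 912, so continue squaring.
x_1 = 786^2 mod 913 = 608.
x_2 = 608^2 mod 913 = 812.
x_3 = 812^2 mod 913 = 158.
Reached i = s−1 = 3 without hitting −1: 15 is a Miller–Rabin witness and 913 is composite.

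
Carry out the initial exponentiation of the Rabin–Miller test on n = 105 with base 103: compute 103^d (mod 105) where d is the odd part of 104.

n − 1 = 104 = 2^3 · 13, so s = 3 and d = 13.
Repeated squaring mod 105: 103^1 ≡ 103, 103^2 ≡ 4, 103^4 ≡ 16, 103^8 ≡ 46.
13 = 8 + 4 + 1, so 103^13 ≡ 46·16·103 ≡ 103 (mod 105).

103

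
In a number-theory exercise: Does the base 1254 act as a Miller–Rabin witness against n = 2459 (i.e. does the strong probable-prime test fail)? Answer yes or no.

n − 1 = 2458 = 2^1 · 1229, so s = 1 and d = 1229.
x_0 = 1254^1229 mod 2459 = 2458.
x_0 = 2458 ≡ −1, so 1254 is not a witness.

no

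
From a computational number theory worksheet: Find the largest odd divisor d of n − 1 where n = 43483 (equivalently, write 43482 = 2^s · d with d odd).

21741

Halving: 43482 → 21741; 21741 is odd.
So 43482 = 2^1 · 21741.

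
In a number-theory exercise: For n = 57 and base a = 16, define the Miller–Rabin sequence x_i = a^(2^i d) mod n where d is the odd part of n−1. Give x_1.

4

n − 1 = 56 = 2^3 · 7, so s = 3 and d = 7.
x_0 = 16^7 mod 57 = 55.
x_1 = 55^2 mod 57 = 4.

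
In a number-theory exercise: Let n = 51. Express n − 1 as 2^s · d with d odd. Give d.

25

Halving: 50 → 25; 25 is odd.
So 50 = 2^1 · 25.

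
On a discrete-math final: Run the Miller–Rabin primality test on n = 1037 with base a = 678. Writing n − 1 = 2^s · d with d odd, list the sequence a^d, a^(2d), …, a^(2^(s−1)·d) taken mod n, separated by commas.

n − 1 = 1036 = 2^2 · 259, so s = 2 and d = 259.
x_0 = 678^259 mod 1037 = 791.
x_1 = 791^2 mod 1037 = 370.

791, 370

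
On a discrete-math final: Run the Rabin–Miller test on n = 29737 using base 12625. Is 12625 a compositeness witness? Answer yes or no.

yes

n − 1 = 29736 = 2^3 · 3717, so s = 3 and d = 3717.
Repeated squaring mod 29737: 12625^1 ≡ 12625, 12625^2 ≡ 305, 12625^4 ≡ 3814, 12625^8 ≡ 5203, 12625^16 ≡ 10539, 12625^32 ≡ 2826, 12625^64 ≡ 16760, 12625^128 ≡ 1898, 12625^256 ≡ 4227, 12625^512 ≡ 25329, 12625^1024 ≡ 12203, 12625^2048 ≡ 20050.
3717 = 2048 + 1024 + 512 + 128 + 4 + 1, so 12625^3717 ≡ 20050·12203·25329·1898·3814·12625 ≡ 15165 (mod 29737).
x_0 = 12625^3717 mod 29737 = 15165.
x_0 is neither 1 nor 29736, so continue squaring.
x_1 = 15165^2 mod 29737 = 21004.
x_2 = 21004^2 mod 29737 = 19621.
Reached i = s−1 = 2 without hitting −1: 12625 is a Miller–Rabin witness and 29737 is composite.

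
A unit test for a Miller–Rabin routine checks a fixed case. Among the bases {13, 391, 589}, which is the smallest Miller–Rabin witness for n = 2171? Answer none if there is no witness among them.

n − 1 = 2170 = 2^1 · 1085, so s = 1 and d = 1085.
Base 13: x_0 = 13^1085 mod 2171 = 1495. x_0 ∉ {1, 2170} and s = 1, so 13 is a Miller–Rabin witness and 2171 is composite.
Base 391: x_0 = 391^1085 mod 2171 = 768. x_0 ∉ {1, 2170} and s = 1, so 391 is a Miller–Rabin witness and 2171 is composite.
Base 589: x_0 = 589^1085 mod 2171 = 1856. x_0 ∉ {1, 2170} and s = 1, so 589 is a Miller–Rabin witness and 2171 is composite.
The smallest witness among the given bases is 13.

13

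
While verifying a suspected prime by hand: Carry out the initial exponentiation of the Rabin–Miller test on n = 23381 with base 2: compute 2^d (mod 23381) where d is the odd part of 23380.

4718

n − 1 = 23380 = 2^2 · 5845, so s = 2 and d = 5845.
2^5845 mod 23381 = 4718.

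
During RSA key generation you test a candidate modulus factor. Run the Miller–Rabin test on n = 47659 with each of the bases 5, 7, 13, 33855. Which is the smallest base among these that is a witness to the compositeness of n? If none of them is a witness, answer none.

n − 1 = 47658 = 2^1 · 23829, so s = 1 and d = 23829.
Base 5: x_0 = 5^23829 mod 47659 = 1. x_0 = 1, so 5 is not a witness.
Base 7: x_0 = 7^23829 mod 47659 = 1. x_0 = 1, so 7 is not a witness.
Base 13: x_0 = 13^23829 mod 47659 = 1. x_0 = 1, so 13 is not a witness.
Base 33855: x_0 = 33855^23829 mod 47659 = 1. x_0 = 1, so 33855 is not a witness.
No listed base is a witness for 47659.

none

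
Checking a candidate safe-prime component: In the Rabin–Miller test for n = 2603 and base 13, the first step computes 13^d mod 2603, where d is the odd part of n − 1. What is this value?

n − 1 = 2602 = 2^1 · 1301, so s = 1 and d = 1301.
Repeated squaring mod 2603: 13^1 ≡ 13, 13^2 ≡ 169, 13^4 ≡ 2531, 13^8 ≡ 2581, 13^16 ≡ 484, 13^32 ≡ 2589, 13^64 ≡ 196, 13^128 ≡ 1974, 13^256 ≡ 2588, 13^512 ≡ 225, 13^1024 ≡ 1168.
1301 = 1024 + 256 + 16 + 4 + 1, so 13^1301 ≡ 1168·2588·484·2531·13 ≡ 1382 (mod 2603).

1382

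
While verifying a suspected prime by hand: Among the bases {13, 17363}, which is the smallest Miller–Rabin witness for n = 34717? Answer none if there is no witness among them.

13

n − 1 = 34716 = 2^2 · 8679, so s = 2 and d = 8679.
Base 13: x_0 = 13^8679 mod 34717 = 10140. x_0 is neither 1 nor 34716, so continue squaring. x_1 = 10140^2 mod 34717 = 22563. Reached i = s−1 = 1 without hitting −1: 13 is a Miller–Rabin witness and 34717 is composite.
Base 17363: x_0 = 17363^8679 mod 34717 = 3555. x_0 is neither 1 nor 34716, so continue squaring. x_1 = 3555^2 mod 34717 = 1037. Reached i = s−1 = 1 without hitting −1: 17363 is a Miller–Rabin witness and 34717 is composite.
The smallest witness among the given bases is 13.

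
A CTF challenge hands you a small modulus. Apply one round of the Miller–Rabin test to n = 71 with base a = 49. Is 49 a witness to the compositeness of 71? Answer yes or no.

no

n − 1 = 70 = 2^1 · 35, so s = 1 and d = 35.
x_0 = 49^35 mod 71 = 1.
x_0 = 1, so 49 is not a witness.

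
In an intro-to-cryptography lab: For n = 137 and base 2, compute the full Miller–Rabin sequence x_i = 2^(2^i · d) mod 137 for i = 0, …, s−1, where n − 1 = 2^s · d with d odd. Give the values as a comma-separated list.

n − 1 = 136 = 2^3 · 17, so s = 3 and d = 17.
x_0 = 2^17 mod 137 = 100.
x_1 = 100^2 mod 137 = 136.
x_2 = 136^2 mod 137 = 1.

100, 136, 1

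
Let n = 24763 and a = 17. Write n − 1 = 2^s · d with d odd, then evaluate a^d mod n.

n − 1 = 24762 = 2^1 · 12381, so s = 1 and d = 12381.
17^12381 mod 24763 = 24762.

24762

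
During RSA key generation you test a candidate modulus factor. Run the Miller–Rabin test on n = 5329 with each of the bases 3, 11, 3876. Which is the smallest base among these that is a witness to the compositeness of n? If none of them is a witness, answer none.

3

n − 1 = 5328 = 2^4 · 333, so s = 4 and d = 333.
Base 3: x_0 = 3^333 mod 5329 = 2236. x_0 is neither 1 nor 5328, so continue squaring. x_1 = 2236^2 mod 5329 = 1094. x_2 = 1094^2 mod 5329 = 3140. x_3 = 3140^2 mod 5329 = 950. Reached i = s−1 = 3 without hitting −1: 3 is a Miller–Rabin witness and 5329 is composite.
Base 11: x_0 = 11^333 mod 5329 = 51. x_0 is neither 1 nor 5328, so continue squaring. x_1 = 51^2 mod 5329 = 2601. x_2 = 2601^2 mod 5329 = 2700. x_3 = 2700^2 mod 5329 = 5257. Reached i = s−1 = 3 without hitting −1: 11 is a Miller–Rabin witness and 5329 is composite.
Base 3876: x_0 = 3876^333 mod 5329 = 428. x_0 is neither 1 nor 5328, so continue squaring. x_1 = 428^2 mod 5329 = 1998. x_2 = 1998^2 mod 5329 = 583. x_3 = 583^2 mod 5329 = 4162. Reached i = s−1 = 3 without hitting −1: 3876 is a Miller–Rabin witness and 5329 is composite.
The smallest witness among the given bases is 3.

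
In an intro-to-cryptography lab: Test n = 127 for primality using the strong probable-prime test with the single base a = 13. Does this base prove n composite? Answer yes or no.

n − 1 = 126 = 2^1 · 63, so s = 1 and d = 63.
x_0 = 13^63 mod 127 = 1.
x_0 = 1, so 13 is not a witness.

no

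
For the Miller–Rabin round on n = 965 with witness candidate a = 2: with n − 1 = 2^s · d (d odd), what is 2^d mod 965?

n − 1 = 964 = 2^2 · 241, so s = 2 and d = 241.
Repeated squaring mod 965: 2^1 ≡ 2, 2^2 ≡ 4, 2^4 ≡ 16, 2^8 ≡ 256, 2^16 ≡ 881, 2^32 ≡ 301, 2^64 ≡ 856, 2^128 ≡ 301.
241 = 128 + 64 + 32 + 16 + 1, so 2^241 ≡ 301·856·301·881·2 ≡ 577 (mod 965).

577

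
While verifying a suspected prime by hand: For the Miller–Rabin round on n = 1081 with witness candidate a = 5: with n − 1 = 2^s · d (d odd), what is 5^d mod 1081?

608

n − 1 = 1080 = 2^3 · 135, so s = 3 and d = 135.
5^135 mod 1081 = 608.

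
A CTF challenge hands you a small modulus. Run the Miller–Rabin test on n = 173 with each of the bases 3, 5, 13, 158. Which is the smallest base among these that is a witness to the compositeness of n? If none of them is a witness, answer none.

none

n − 1 = 172 = 2^2 · 43, so s = 2 and d = 43.
Base 3: x_0 = 3^43 mod 173 = 93. x_0 is neither 1 nor 172, so continue squaring. x_1 = 93^2 mod 173 = 172. x_1 ≡ −1, so 3 is not a witness.
Base 5: x_0 = 5^43 mod 173 = 93. x_0 is neither 1 nor 172, so continue squaring. x_1 = 93^2 mod 173 = 172. x_1 ≡ −1, so 5 is not a witness.
Base 13: x_0 = 13^43 mod 173 = 172. x_0 = 172 ≡ −1, so 13 is not a witness.
Base 158: x_0 = 158^43 mod 173 = 1. x_0 = 1, so 158 is not a witness.
No listed base is a witness for 173.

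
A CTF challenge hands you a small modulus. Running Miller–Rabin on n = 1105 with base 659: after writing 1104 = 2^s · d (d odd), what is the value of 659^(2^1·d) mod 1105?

781

n − 1 = 1104 = 2^4 · 69, so s = 4 and d = 69.
x_0 = 659^69 mod 1105 = 404.
x_1 = 404^2 mod 1105 = 781.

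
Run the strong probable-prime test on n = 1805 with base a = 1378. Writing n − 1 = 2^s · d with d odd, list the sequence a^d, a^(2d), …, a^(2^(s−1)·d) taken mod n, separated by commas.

162, 974

n − 1 = 1804 = 2^2 · 451, so s = 2 and d = 451.
x_0 = 1378^451 mod 1805 = 162.
x_1 = 162^2 mod 1805 = 974.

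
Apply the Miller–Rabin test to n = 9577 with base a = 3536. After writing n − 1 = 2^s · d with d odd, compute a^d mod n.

n − 1 = 9576 = 2^3 · 1197, so s = 3 and d = 1197.
3536^1197 mod 9577 = 9188.

9188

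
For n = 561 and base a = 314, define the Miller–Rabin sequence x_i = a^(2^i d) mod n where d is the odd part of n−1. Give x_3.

1

n − 1 = 560 = 2^4 · 35, so s = 4 and d = 35.
Repeated squaring mod 561: 314^1 ≡ 314, 314^2 ≡ 421, 314^4 ≡ 526, 314^8 ≡ 103, 314^16 ≡ 511, 314^32 ≡ 256.
35 = 32 + 2 + 1, so 314^35 ≡ 256·421·314 ≡ 461 (mod 561).
x_0 = 461.
x_1 = 461^2 mod 561 = 463.
x_2 = 463^2 mod 561 = 67.
x_3 = 67^2 mod 561 = 1.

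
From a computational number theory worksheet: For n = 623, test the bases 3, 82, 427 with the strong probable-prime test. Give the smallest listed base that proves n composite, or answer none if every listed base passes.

3

n − 1 = 622 = 2^1 · 311, so s = 1 and d = 311.
Base 3: x_0 = 3^311 mod 623 = 418. x_0 ∉ {1, 622} and s = 1, so 3 is a Miller–Rabin witness and 623 is composite.
Base 82: x_0 = 82^311 mod 623 = 521. x_0 ∉ {1, 622} and s = 1, so 82 is a Miller–Rabin witness and 623 is composite.
Base 427: x_0 = 427^311 mod 623 = 42. x_0 ∉ {1, 622} and s = 1, so 427 is a Miller–Rabin witness and 623 is composite.
The smallest witness among the given bases is 3.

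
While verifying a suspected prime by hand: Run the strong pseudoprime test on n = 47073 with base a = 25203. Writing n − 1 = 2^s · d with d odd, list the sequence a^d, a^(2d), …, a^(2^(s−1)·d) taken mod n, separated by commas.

11358, 24144, 27777, 35259, 46224

n − 1 = 47072 = 2^5 · 1471, so s = 5 and d = 1471.
x_0 = 25203^1471 mod 47073 = 11358.
x_1 = 11358^2 mod 47073 = 24144.
x_2 = 24144^2 mod 47073 = 27777.
x_3 = 27777^2 mod 47073 = 35259.
x_4 = 35259^2 mod 47073 = 46224.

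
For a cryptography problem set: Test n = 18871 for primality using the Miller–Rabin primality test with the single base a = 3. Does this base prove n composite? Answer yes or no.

yes

n − 1 = 18870 = 2^1 · 9435, so s = 1 and d = 9435.
x_0 = 3^9435 mod 18871 = 8357.
x_0 ∉ {1, 18870} and s = 1, so 3 is a Miller–Rabin witness and 18871 is composite.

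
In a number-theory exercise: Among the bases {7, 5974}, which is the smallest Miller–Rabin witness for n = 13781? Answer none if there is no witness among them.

n − 1 = 13780 = 2^2 · 3445, so s = 2 and d = 3445.
Base 7: x_0 = 7^3445 mod 13781 = 6389. x_0 is neither 1 nor 13780, so continue squaring. x_1 = 6389^2 mod 13781 = 13780. x_1 ≡ −1, so 7 is not a witness.
Base 5974: x_0 = 5974^3445 mod 13781 = 6389. x_0 is neither 1 nor 13780, so continue squaring. x_1 = 6389^2 mod 13781 = 13780. x_1 ≡ −1, so 5974 is not a witness.
No listed base is a witness for 13781.

none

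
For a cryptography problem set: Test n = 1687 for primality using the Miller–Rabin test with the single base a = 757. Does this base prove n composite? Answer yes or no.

n − 1 = 1686 = 2^1 · 843, so s = 1 and d = 843.
x_0 = 757^843 mod 1687 = 1184.
x_0 ∉ {1, 1686} and s = 1, so 757 is a Miller–Rabin witness and 1687 is composite.

yes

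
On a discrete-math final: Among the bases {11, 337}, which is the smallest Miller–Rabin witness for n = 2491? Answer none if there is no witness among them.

n − 1 = 2490 = 2^1 · 1245, so s = 1 and d = 1245.
Base 11: x_0 = 11^1245 mod 2491 = 62. x_0 ∉ {1, 2490} and s = 1, so 11 is a Miller–Rabin witness and 2491 is composite.
Base 337: x_0 = 337^1245 mod 2491 = 465. x_0 ∉ {1, 2490} and s = 1, so 337 is a Miller–Rabin witness and 2491 is composite.
The smallest witness among the given bases is 11.

11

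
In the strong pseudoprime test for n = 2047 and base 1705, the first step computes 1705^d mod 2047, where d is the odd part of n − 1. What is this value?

n − 1 = 2046 = 2^1 · 1023, so s = 1 and d = 1023.
1705^1023 mod 2047 = 1565.

1565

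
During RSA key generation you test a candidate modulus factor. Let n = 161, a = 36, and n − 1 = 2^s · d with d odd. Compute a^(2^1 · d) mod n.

n − 1 = 160 = 2^5 · 5, so s = 5 and d = 5.
x_0 = 36^5 mod 161 = 50.
x_1 = 50^2 mod 161 = 85.

85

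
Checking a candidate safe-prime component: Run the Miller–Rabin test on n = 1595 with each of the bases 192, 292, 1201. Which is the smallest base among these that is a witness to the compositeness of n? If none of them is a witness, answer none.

192

n − 1 = 1594 = 2^1 · 797, so s = 1 and d = 797.
Base 192: x_0 = 192^797 mod 1595 = 762. x_0 ∉ {1, 1594} and s = 1, so 192 is a Miller–Rabin witness and 1595 is composite.
Base 292: x_0 = 292^797 mod 1595 = 217. x_0 ∉ {1, 1594} and s = 1, so 292 is a Miller–Rabin witness and 1595 is composite.
Base 1201: x_0 = 1201^797 mod 1595 = 766. x_0 ∉ {1, 1594} and s = 1, so 1201 is a Miller–Rabin witness and 1595 is composite.
The smallest witness among the given bases is 192.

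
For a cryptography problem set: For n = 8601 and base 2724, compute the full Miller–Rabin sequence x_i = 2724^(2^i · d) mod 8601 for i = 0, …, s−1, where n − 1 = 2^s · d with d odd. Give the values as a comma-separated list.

387, 3552, 7638

n − 1 = 8600 = 2^3 · 1075, so s = 3 and d = 1075.
x_0 = 2724^1075 mod 8601 = 387.
x_1 = 387^2 mod 8601 = 3552.
x_2 = 3552^2 mod 8601 = 7638.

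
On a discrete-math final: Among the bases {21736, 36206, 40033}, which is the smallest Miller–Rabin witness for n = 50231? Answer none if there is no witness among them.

n − 1 = 50230 = 2^1 · 25115, so s = 1 and d = 25115.
Base 21736: x_0 = 21736^25115 mod 50231 = 50230. x_0 = 50230 ≡ −1, so 21736 is not a witness.
Base 36206: x_0 = 36206^25115 mod 50231 = 1. x_0 = 1, so 36206 is not a witness.
Base 40033: x_0 = 40033^25115 mod 50231 = 1. x_0 = 1, so 40033 is not a witness.
No listed base is a witness for 50231.

none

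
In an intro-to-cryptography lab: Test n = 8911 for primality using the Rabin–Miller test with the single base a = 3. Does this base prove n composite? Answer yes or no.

no

n − 1 = 8910 = 2^1 · 4455, so s = 1 and d = 4455.
x_0 = 3^4455 mod 8911 = 8910.
x_0 = 8910 ≡ −1, so 3 is not a witness.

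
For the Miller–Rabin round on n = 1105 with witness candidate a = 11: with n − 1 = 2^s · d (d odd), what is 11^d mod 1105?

n − 1 = 1104 = 2^4 · 69, so s = 4 and d = 69.
Repeated squaring mod 1105: 11^1 ≡ 11, 11^2 ≡ 121, 11^4 ≡ 276, 11^8 ≡ 1036, 11^16 ≡ 341, 11^32 ≡ 256, 11^64 ≡ 341.
69 = 64 + 4 + 1, so 11^69 ≡ 341·276·11 ≡ 996 (mod 1105).

996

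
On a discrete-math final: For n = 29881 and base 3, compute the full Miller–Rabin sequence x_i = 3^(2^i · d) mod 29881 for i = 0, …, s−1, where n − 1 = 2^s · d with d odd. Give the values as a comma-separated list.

n − 1 = 29880 = 2^3 · 3735, so s = 3 and d = 3735.
x_0 = 3^3735 mod 29881 = 11655.
x_1 = 11655^2 mod 29881 = 29880.
x_2 = 29880^2 mod 29881 = 1.

11655, 29880, 1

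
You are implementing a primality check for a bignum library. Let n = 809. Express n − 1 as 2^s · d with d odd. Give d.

101

Halving: 808 → 404 → 202 → 101; 101 is odd.
So 808 = 2^3 · 101.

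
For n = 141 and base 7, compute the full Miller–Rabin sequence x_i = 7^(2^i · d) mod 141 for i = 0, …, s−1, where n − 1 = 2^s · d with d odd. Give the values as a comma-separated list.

64, 7

n − 1 = 140 = 2^2 · 35, so s = 2 and d = 35.
x_0 = 7^35 mod 141 = 64.
x_1 = 64^2 mod 141 = 7.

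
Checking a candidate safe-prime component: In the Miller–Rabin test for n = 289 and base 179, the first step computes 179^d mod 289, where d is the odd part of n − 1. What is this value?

n − 1 = 288 = 2^5 · 9, so s = 5 and d = 9.
179^9 mod 289 = 179.

179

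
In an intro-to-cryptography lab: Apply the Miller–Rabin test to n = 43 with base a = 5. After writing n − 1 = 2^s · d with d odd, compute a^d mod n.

42

n − 1 = 42 = 2^1 · 21, so s = 1 and d = 21.
Repeated squaring mod 43: 5^1 ≡ 5, 5^2 ≡ 25, 5^4 ≡ 23, 5^8 ≡ 13, 5^16 ≡ 40.
21 = 16 + 4 + 1, so 5^21 ≡ 40·23·5 ≡ 42 (mod 43).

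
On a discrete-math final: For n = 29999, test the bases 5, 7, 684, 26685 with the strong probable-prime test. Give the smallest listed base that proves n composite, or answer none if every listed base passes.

5

n − 1 = 29998 = 2^1 · 14999, so s = 1 and d = 14999.
Base 5: x_0 = 5^14999 mod 29999 = 13789. x_0 ∉ {1, 29998} and s = 1, so 5 is a Miller–Rabin witness and 29999 is composite.
Base 7: x_0 = 7^14999 mod 29999 = 23364. x_0 ∉ {1, 29998} and s = 1, so 7 is a Miller–Rabin witness and 29999 is composite.
Base 684: x_0 = 684^14999 mod 29999 = 14965. x_0 ∉ {1, 29998} and s = 1, so 684 is a Miller–Rabin witness and 29999 is composite.
Base 26685: x_0 = 26685^14999 mod 29999 = 9634. x_0 ∉ {1, 29998} and s = 1, so 26685 is a Miller–Rabin witness and 29999 is composite.
The smallest witness among the given bases is 5.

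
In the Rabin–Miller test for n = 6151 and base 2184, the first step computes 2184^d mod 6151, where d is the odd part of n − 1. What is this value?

n − 1 = 6150 = 2^1 · 3075, so s = 1 and d = 3075.
2184^3075 mod 6151 = 1.

1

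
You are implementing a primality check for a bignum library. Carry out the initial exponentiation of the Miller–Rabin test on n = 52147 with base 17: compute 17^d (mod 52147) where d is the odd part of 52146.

1

n − 1 = 52146 = 2^1 · 26073, so s = 1 and d = 26073.
17^26073 mod 52147 = 1.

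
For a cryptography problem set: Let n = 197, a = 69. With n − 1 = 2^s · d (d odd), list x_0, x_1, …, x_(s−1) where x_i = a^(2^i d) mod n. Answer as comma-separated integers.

183, 196

n − 1 = 196 = 2^2 · 49, so s = 2 and d = 49.
x_0 = 69^49 mod 197 = 183.
x_1 = 183^2 mod 197 = 196.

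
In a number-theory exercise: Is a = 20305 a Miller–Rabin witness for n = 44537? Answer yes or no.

n − 1 = 44536 = 2^3 · 5567, so s = 3 and d = 5567.
x_0 = 20305^5567 mod 44537 = 29975.
x_0 is neither 1 nor 44536, so continue squaring.
x_1 = 29975^2 mod 44537 = 11187.
x_2 = 11187^2 mod 44537 = 44536.
x_2 ≡ −1, so 20305 is not a witness.

no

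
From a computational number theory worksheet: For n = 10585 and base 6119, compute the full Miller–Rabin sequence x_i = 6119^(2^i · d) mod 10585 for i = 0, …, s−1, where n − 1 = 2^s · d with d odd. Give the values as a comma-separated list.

n − 1 = 10584 = 2^3 · 1323, so s = 3 and d = 1323.
x_0 = 6119^1323 mod 10585 = 5684.
x_1 = 5684^2 mod 10585 = 2436.
x_2 = 2436^2 mod 10585 = 6496.

5684, 2436, 6496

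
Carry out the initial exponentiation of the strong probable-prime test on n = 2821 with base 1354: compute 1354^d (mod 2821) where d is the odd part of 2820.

1084

n − 1 = 2820 = 2^2 · 705, so s = 2 and d = 705.
1354^705 mod 2821 = 1084.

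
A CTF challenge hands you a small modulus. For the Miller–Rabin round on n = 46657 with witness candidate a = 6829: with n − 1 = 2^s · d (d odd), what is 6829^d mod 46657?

n − 1 = 46656 = 2^6 · 729, so s = 6 and d = 729.
By repeated squaring, 6829^729 ≡ 29821 (mod 46657).

29821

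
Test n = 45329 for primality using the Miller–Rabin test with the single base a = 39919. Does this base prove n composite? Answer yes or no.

n − 1 = 45328 = 2^4 · 2833, so s = 4 and d = 2833.
x_0 = 39919^2833 mod 45329 = 24852.
x_0 is neither 1 nor 45328, so continue squaring.
x_1 = 24852^2 mod 45329 = 14279.
x_2 = 14279^2 mod 45329 = 45328.
x_2 ≡ −1, so 39919 is not a witness.

no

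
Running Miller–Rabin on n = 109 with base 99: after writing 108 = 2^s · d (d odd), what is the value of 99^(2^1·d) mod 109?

108

n − 1 = 108 = 2^2 · 27, so s = 2 and d = 27.
By repeated squaring, 99^27 ≡ 76 (mod 109).
x_0 = 76.
x_1 = 76^2 mod 109 = 108.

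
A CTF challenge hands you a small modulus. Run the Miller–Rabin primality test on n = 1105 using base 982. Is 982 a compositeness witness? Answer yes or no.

n − 1 = 1104 = 2^4 · 69, so s = 4 and d = 69.
x_0 = 982^69 mod 1105 = 47.
x_0 is neither 1 nor 1104, so continue squaring.
x_1 = 47^2 mod 1105 = 1104.
x_1 ≡ −1, so 982 is not a witness.

no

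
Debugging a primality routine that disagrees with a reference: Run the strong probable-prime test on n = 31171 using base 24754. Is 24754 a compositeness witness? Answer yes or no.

n − 1 = 31170 = 2^1 · 15585, so s = 1 and d = 15585.
By repeated squaring, 24754^15585 ≡ 8478 (mod 31171).
x_0 = 24754^15585 mod 31171 = 8478.
x_0 ∉ {1, 31170} and s = 1, so 24754 is a Miller–Rabin witness and 31171 is composite.

yes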